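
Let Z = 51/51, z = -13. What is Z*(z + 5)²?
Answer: 64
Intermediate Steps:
Z = 1 (Z = 51*(1/51) = 1)
Z*(z + 5)² = 1*(-13 + 5)² = 1*(-8)² = 1*64 = 64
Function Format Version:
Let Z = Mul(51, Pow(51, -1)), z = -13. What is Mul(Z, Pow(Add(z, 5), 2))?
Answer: 64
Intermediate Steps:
Z = 1 (Z = Mul(51, Rational(1, 51)) = 1)
Mul(Z, Pow(Add(z, 5), 2)) = Mul(1, Pow(Add(-13, 5), 2)) = Mul(1, Pow(-8, 2)) = Mul(1, 64) = 64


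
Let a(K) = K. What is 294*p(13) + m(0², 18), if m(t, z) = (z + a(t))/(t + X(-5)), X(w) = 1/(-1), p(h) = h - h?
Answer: -18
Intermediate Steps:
p(h) = 0
X(w) = -1 (X(w) = 1*(-1) = -1)
m(t, z) = (t + z)/(-1 + t) (m(t, z) = (z + t)/(t - 1) = (t + z)/(-1 + t))
294*p(13) + m(0², 18) = 294*0 + (0² + 18)/(-1 + 0²) = 0 + (0 + 18)/(-1 + 0) = 0 + 18/(-1) = 0 - 1*18 = 0 - 18 = -18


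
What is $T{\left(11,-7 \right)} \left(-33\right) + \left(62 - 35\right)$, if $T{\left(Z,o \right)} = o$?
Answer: $258$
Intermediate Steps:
$T{\left(11,-7 \right)} \left(-33\right) + \left(62 - 35\right) = \left(-7\right) \left(-33\right) + \left(62 - 35\right) = 231 + 27 = 258$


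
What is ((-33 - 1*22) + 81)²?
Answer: 676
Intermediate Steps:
((-33 - 1*22) + 81)² = ((-33 - 22) + 81)² = (-55 + 81)² = 26² = 676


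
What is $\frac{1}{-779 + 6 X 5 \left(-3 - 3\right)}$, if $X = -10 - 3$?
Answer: $\frac{1}{1561} \approx 0.00064061$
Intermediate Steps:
$X = -13$
$\frac{1}{-779 + 6 X 5 \left(-3 - 3\right)} = \frac{1}{-779 + 6 \left(-13\right) 5 \left(-3 - 3\right)} = \frac{1}{-779 - 78 \cdot 5 \left(-3 - 3\right)} = \frac{1}{-779 - 78 \cdot 5 \left(-6\right)} = \frac{1}{-779 - -2340} = \frac{1}{-779 + 2340} = \frac{1}{1561}$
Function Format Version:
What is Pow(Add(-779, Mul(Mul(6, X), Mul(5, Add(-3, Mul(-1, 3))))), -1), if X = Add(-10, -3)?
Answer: Rational(1, 1561) ≈ 0.00064061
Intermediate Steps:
X = -13
Pow(Add(-779, Mul(Mul(6, X), Mul(5, Add(-3, Mul(-1, 3))))), -1) = Pow(Add(-779, Mul(Mul(6, -13), Mul(5, Add(-3, Mul(-1, 3))))), -1) = Pow(Add(-779, Mul(-78, Mul(5, Add(-3, -3)))), -1) = Pow(Add(-779, Mul(-78, Mul(5, -6))), -1) = Pow(Add(-779, Mul(-78, -30)), -1) = Pow(Add(-779, 2340), -1) = Pow(1561, -1) = Rational(1, 1561)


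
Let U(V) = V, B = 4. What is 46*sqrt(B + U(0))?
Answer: 92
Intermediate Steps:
46*sqrt(B + U(0)) = 46*sqrt(4 + 0) = 46*sqrt(4) = 46*2 = 92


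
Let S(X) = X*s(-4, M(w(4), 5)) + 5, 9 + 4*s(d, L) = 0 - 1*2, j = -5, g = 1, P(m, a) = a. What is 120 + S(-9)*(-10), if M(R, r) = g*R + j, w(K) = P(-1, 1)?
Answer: -355/2 ≈ -177.50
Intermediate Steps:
w(K) = 1
M(R, r) = -5 + R (M(R, r) = 1*R - 5 = R - 5 = -5 + R)
s(d, L) = -11/4 (s(d, L) = -9/4 + (0 - 1*2)/4 = -9/4 + (0 - 2)/4 = -9/4 + (¼)*(-2) = -9/4 - ½ = -11/4)
S(X) = 5 - 11*X/4 (S(X) = X*(-11/4) + 5 = -11*X/4 + 5 = 5 - 11*X/4)
120 + S(-9)*(-10) = 120 + (5 - 11/4*(-9))*(-10) = 120 + (5 + 99/4)*(-10) = 120 + (119/4)*(-10) = 120 - 595/2 = -355/2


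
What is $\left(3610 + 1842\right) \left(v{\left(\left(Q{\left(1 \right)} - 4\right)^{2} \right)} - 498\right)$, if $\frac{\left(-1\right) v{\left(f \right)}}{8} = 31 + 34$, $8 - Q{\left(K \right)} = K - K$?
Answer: $-5550136$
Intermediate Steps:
$Q{\left(K \right)} = 8$ ($Q{\left(K \right)} = 8 - \left(K - K\right) = 8 - 0 = 8 + 0 = 8$)
$v{\left(f \right)} = -520$ ($v{\left(f \right)} = - 8 \left(31 + 34\right) = \left(-8\right) 65 = -520$)
$\left(3610 + 1842\right) \left(v{\left(\left(Q{\left(1 \right)} - 4\right)^{2} \right)} - 498\right) = \left(3610 + 1842\right) \left(-520 - 498\right) = 5452 \left(-1018\right) = -5550136$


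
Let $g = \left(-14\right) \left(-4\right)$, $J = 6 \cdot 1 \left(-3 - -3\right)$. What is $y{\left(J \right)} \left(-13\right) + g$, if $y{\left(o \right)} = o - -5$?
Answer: $-9$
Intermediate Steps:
$J = 0$ ($J = 6 \left(-3 + 3\right) = 6 \cdot 0 = 0$)
$g = 56$
$y{\left(o \right)} = 5 + o$ ($y{\left(o \right)} = o + 5 = 5 + o$)
$y{\left(J \right)} \left(-13\right) + g = \left(5 + 0\right) \left(-13\right) + 56 = 5 \left(-13\right) + 56 = -65 + 56 = -9$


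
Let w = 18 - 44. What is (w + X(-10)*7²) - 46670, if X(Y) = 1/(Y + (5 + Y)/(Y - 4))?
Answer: -6304646/135 ≈ -46701.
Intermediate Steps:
w = -26
X(Y) = 1/(Y + (5 + Y)/(-4 + Y))
(w + X(-10)*7²) - 46670 = (-26 + ((-4 - 10)/(5 + (-10)² - 3*(-10)))*7²) - 46670 = (-26 + (-14/(5 + 100 + 30))*49) - 46670 = (-26 + (-14/135)*49) - 46670 = (-26 + ((1/135)*(-14))*49) - 46670 = (-26 - 14/135*49) - 46670 = (-26 - 686/135) - 46670 = -4196/135 - 46670 = -6304646/135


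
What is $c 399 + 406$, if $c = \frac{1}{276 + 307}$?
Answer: $\frac{237097}{583} \approx 406.68$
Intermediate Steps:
$c = \frac{1}{583} \approx 0.0017153$
$c 399 + 406 = \frac{1}{583} \cdot 399 + 406 = \frac{399}{583} + 406 = \frac{237097}{583}$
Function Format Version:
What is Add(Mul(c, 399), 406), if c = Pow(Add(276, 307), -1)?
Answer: Rational(237097, 583) ≈ 406.68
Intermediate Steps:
c = Rational(1, 583) (c = Pow(583, -1) = Rational(1, 583) ≈ 0.0017153)
Add(Mul(c, 399), 406) = Add(Mul(Rational(1, 583), 399), 406) = Add(Rational(399, 583), 406) = Rational(237097, 583)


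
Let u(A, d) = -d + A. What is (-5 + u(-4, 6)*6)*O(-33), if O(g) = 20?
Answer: -1300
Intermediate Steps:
u(A, d) = A - d
(-5 + u(-4, 6)*6)*O(-33) = (-5 + (-4 - 1*6)*6)*20 = (-5 + (-4 - 6)*6)*20 = (-5 - 10*6)*20 = (-5 - 60)*20 = -65*20 = -1300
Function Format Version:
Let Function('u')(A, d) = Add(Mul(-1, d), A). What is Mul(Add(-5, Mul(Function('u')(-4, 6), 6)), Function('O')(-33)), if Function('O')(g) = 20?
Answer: -1300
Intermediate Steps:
Function('u')(A, d) = Add(A, Mul(-1, d))
Mul(Add(-5, Mul(Function('u')(-4, 6), 6)), Function('O')(-33)) = Mul(Add(-5, Mul(Add(-4, Mul(-1, 6)), 6)), 20) = Mul(Add(-5, Mul(Add(-4, -6), 6)), 20) = Mul(Add(-5, Mul(-10, 6)), 20) = Mul(Add(-5, -60), 20) = Mul(-65, 20) = -1300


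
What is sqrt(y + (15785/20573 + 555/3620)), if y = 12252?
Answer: sqrt(13869344376745639)/1063918 ≈ 110.69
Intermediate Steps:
sqrt(y + (15785/20573 + 555/3620)) = sqrt(12252 + (15785/20573 + 555/3620)) = sqrt(12252 + (15785*(1/20573) + 555*(1/3620))) = sqrt(12252 + (2255/2939 + 111/724)) = sqrt(12252 + 1958849/2127836) = sqrt(26072205521/2127836) = sqrt(13869344376745639)/1063918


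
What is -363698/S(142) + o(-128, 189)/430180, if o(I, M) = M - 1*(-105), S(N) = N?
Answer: -39113890973/15271390 ≈ -2561.3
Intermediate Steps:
o(I, M) = 105 + M (o(I, M) = M + 105 = 105 + M)
-363698/S(142) + o(-128, 189)/430180 = -363698/142 + (105 + 189)/430180 = -363698*1/142 + 294*(1/430180) = -181849/71 + 147/215090 = -39113890973/15271390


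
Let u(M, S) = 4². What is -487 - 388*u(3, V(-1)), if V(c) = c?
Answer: -6695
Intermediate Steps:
u(M, S) = 16
-487 - 388*u(3, V(-1)) = -487 - 388*16 = -487 - 6208 = -6695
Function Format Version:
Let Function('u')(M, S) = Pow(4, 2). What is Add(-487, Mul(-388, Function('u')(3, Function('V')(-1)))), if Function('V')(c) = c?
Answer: -6695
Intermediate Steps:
Function('u')(M, S) = 16
Add(-487, Mul(-388, Function('u')(3, Function('V')(-1)))) = Add(-487, Mul(-388, 16)) = Add(-487, -6208) = -6695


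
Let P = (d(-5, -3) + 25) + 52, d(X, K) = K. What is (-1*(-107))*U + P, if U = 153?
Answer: 16445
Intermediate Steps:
P = 74 (P = (-3 + 25) + 52 = 22 + 52 = 74)
(-1*(-107))*U + P = -1*(-107)*153 + 74 = 107*153 + 74 = 16371 + 74 = 16445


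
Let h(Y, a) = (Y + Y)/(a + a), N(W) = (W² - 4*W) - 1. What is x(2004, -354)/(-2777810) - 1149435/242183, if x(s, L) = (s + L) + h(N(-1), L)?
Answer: -282608079835867/59537344791855 ≈ -4.7467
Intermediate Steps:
N(W) = -1 + W² - 4*W
h(Y, a) = Y/a (h(Y, a) = (2*Y)/((2*a)) = (2*Y)*(1/(2*a)) = Y/a)
x(s, L) = L + s + 4/L (x(s, L) = (s + L) + (-1 + (-1)² - 4*(-1))/L = (L + s) + (-1 + 1 + 4)/L = (L + s) + 4/L = L + s + 4/L)
x(2004, -354)/(-2777810) - 1149435/242183 = (-354 + 2004 + 4/(-354))/(-2777810) - 1149435/242183 = (-354 + 2004 + 4*(-1/354))*(-1/2777810) - 1149435*1/242183 = (-354 + 2004 - 2/177)*(-1/2777810) - 1149435/242183 = (292048/177)*(-1/2777810) - 1149435/242183 = -146024/245836185 - 1149435/242183 = -282608079835867/59537344791855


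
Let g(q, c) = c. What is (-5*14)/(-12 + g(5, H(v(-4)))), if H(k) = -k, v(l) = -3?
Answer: 70/9 ≈ 7.7778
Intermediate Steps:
(-5*14)/(-12 + g(5, H(v(-4)))) = (-5*14)/(-12 - 1*(-3)) = -70/(-12 + 3) = -70/(-9) = -70*(-1/9) = 70/9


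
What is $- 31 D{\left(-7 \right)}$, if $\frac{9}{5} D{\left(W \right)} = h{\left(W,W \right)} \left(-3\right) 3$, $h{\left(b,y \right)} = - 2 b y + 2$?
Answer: $-14880$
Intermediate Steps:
$h{\left(b,y \right)} = 2 - 2 b y$ ($h{\left(b,y \right)} = - 2 b y + 2 = 2 - 2 b y$)
$D{\left(W \right)} = -10 + 10 W^{2}$ ($D{\left(W \right)} = \frac{5 \left(2 - 2 W W\right) \left(-3\right) 3}{9} = \frac{5 \left(2 - 2 W^{2}\right) \left(-3\right) 3}{9} = \frac{5 \left(-6 + 6 W^{2}\right) 3}{9} = \frac{5 \left(-18 + 18 W^{2}\right)}{9} = -10 + 10 W^{2}$)
$- 31 D{\left(-7 \right)} = - 31 \left(-10 + 10 \left(-7\right)^{2}\right) = - 31 \left(-10 + 10 \cdot 49\right) = - 31 \left(-10 + 490\right) = \left(-31\right) 480 = -14880$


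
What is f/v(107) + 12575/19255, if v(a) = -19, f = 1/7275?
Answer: 347632024/532304475 ≈ 0.65307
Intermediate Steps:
f = 1/7275 ≈ 0.00013746
f/v(107) + 12575/19255 = (1/7275)/(-19) + 12575/19255 = (1/7275)*(-1/19) + 12575*(1/19255) = -1/138225 + 2515/3851 = 347632024/532304475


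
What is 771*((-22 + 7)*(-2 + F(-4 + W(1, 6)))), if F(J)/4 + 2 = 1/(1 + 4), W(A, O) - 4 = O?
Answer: 106398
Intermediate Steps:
W(A, O) = 4 + O
F(J) = -36/5 (F(J) = -8 + 4/(1 + 4) = -8 + 4/5 = -36/5)
771*((-22 + 7)*(-2 + F(-4 + W(1, 6)))) = 771*((-22 + 7)*(-2 - 36/5)) = 771*(-15*(-46/5)) = 771*138 = 106398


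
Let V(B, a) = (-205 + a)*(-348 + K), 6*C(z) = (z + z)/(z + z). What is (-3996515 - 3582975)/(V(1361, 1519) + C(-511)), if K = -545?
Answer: 45476940/7040411 ≈ 6.4594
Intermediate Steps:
C(z) = 1/6 (C(z) = ((z + z)/(z + z))/6 = ((2*z)/((2*z)))/6 = ((2*z)*(1/(2*z)))/6 = (1/6)*1 = 1/6)
V(B, a) = 183065 - 893*a (V(B, a) = (-205 + a)*(-348 - 545) = (-205 + a)*(-893) = 183065 - 893*a)
(-3996515 - 3582975)/(V(1361, 1519) + C(-511)) = (-3996515 - 3582975)/((183065 - 893*1519) + 1/6) = -7579490/((183065 - 1356467) + 1/6) = -7579490/(-1173402 + 1/6) = -7579490/(-7040411/6) = -7579490*(-6/7040411) = 45476940/7040411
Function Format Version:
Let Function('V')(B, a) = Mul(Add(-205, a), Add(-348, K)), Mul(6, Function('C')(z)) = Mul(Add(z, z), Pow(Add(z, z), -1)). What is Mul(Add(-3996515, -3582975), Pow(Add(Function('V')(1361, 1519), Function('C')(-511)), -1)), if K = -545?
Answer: Rational(45476940, 7040411) ≈ 6.4594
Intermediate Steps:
Function('C')(z) = Rational(1, 6) (Function('C')(z) = Mul(Rational(1, 6), Mul(Add(z, z), Pow(Add(z, z), -1))) = Mul(Rational(1, 6), Mul(Mul(2, z), Pow(Mul(2, z), -1))) = Mul(Rational(1, 6), Mul(Mul(2, z), Mul(Rational(1, 2), Pow(z, -1)))) = Mul(Rational(1, 6), 1) = Rational(1, 6))
Function('V')(B, a) = Add(183065, Mul(-893, a)) (Function('V')(B, a) = Mul(Add(-205, a), Add(-348, -545)) = Mul(Add(-205, a), -893) = Add(183065, Mul(-893, a)))
Mul(Add(-3996515, -3582975), Pow(Add(Function('V')(1361, 1519), Function('C')(-511)), -1)) = Mul(Add(-3996515, -3582975), Pow(Add(Add(183065, Mul(-893, 1519)), Rational(1, 6)), -1)) = Mul(-7579490, Pow(Add(Add(183065, -1356467), Rational(1, 6)), -1)) = Mul(-7579490, Pow(Add(-1173402, Rational(1, 6)), -1)) = Mul(-7579490, Pow(Rational(-7040411, 6), -1)) = Mul(-7579490, Rational(-6, 7040411)) = Rational(45476940, 7040411)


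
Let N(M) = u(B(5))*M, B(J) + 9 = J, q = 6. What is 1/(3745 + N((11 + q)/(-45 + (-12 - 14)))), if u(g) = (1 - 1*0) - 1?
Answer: 1/3745 ≈ 0.00026702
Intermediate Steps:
B(J) = -9 + J
u(g) = 0 (u(g) = (1 + 0) - 1 = 1 - 1 = 0)
N(M) = 0 (N(M) = 0*M = 0)
1/(3745 + N((11 + q)/(-45 + (-12 - 14)))) = 1/(3745 + 0) = 1/3745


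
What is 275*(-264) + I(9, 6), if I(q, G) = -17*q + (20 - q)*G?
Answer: -72687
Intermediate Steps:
I(q, G) = -17*q + G*(20 - q)
275*(-264) + I(9, 6) = 275*(-264) + (-17*9 + 20*6 - 1*6*9) = -72600 + (-153 + 120 - 54) = -72600 - 87 = -72687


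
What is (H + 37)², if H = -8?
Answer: 841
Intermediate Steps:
(H + 37)² = (-8 + 37)² = 29² = 841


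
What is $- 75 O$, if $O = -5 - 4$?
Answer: $675$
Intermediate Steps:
$O = -9$ ($O = -5 - 4 = -9$)
$- 75 O = \left(-75\right) \left(-9\right) = 675$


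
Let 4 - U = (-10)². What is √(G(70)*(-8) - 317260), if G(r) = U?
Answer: 2*I*√79123 ≈ 562.58*I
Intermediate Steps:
U = -96 (U = 4 - 1*(-10)² = 4 - 1*100 = 4 - 100 = -96)
G(r) = -96
√(G(70)*(-8) - 317260) = √(-96*(-8) - 317260) = √(768 - 317260) = √(-316492) = 2*I*√79123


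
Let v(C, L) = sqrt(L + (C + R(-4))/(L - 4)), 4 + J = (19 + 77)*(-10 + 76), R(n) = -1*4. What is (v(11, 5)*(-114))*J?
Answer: -1443696*sqrt(3) ≈ -2.5006e+6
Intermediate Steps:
R(n) = -4
J = 6332 (J = -4 + (19 + 77)*(-10 + 76) = -4 + 96*66 = -4 + 6336 = 6332)
v(C, L) = sqrt(L + (-4 + C)/(-4 + L)) (v(C, L) = sqrt(L + (C - 4)/(L - 4)) = sqrt(L + (-4 + C)/(-4 + L)))
(v(11, 5)*(-114))*J = (sqrt((-4 + 11 + 5*(-4 + 5))/(-4 + 5))*(-114))*6332 = (sqrt((-4 + 11 + 5*1)/1)*(-114))*6332 = (sqrt(1*(-4 + 11 + 5))*(-114))*6332 = (sqrt(1*12)*(-114))*6332 = (sqrt(12)*(-114))*6332 = ((2*sqrt(3))*(-114))*6332 = -228*sqrt(3)*6332 = -1443696*sqrt(3)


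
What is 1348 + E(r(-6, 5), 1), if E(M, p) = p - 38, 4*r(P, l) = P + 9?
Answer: 1311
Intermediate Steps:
r(P, l) = 9/4 + P/4 (r(P, l) = (P + 9)/4 = (9 + P)/4 = 9/4 + P/4)
E(M, p) = -38 + p
1348 + E(r(-6, 5), 1) = 1348 + (-38 + 1) = 1348 - 37 = 1311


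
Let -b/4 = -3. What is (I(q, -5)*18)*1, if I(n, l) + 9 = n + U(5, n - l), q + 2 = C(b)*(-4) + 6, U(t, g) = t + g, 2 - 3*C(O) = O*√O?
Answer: 66 + 1152*√3 ≈ 2061.3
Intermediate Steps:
b = 12 (b = -4*(-3) = 12)
C(O) = ⅔ - O^(3/2)/3 (C(O) = ⅔ - O*√O/3 = ⅔ - O^(3/2)/3)
U(t, g) = g + t
q = 4/3 + 32*√3 (q = -2 + ((⅔ - 8*√3)*(-4) + 6) = -2 + ((-8/3 + 32*√3) + 6) = -2 + (10/3 + 32*√3) = 4/3 + 32*√3 ≈ 56.759)
I(n, l) = -4 - l + 2*n (I(n, l) = -9 + (n + ((n - l) + 5)) = -9 + (n + (5 + n - l)) = -9 + (5 - l + 2*n) = -4 - l + 2*n)
(I(q, -5)*18)*1 = ((-4 - 1*(-5) + 2*(4/3 + 32*√3))*18)*1 = ((-4 + 5 + (8/3 + 64*√3))*18)*1 = ((11/3 + 64*√3)*18)*1 = (66 + 1152*√3)*1 = 66 + 1152*√3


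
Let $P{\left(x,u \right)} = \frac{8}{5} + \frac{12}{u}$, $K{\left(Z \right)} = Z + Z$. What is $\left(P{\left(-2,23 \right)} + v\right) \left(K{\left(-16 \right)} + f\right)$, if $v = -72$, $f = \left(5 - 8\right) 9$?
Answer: $\frac{474124}{115} \approx 4122.8$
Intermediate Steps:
$K{\left(Z \right)} = 2 Z$
$P{\left(x,u \right)} = \frac{8}{5} + \frac{12}{u}$ ($P{\left(x,u \right)} = 8 \cdot \frac{1}{5} + \frac{12}{u} = \frac{8}{5} + \frac{12}{u}$)
$f = -27$ ($f = \left(-3\right) 9 = -27$)
$\left(P{\left(-2,23 \right)} + v\right) \left(K{\left(-16 \right)} + f\right) = \left(\left(\frac{8}{5} + \frac{12}{23}\right) - 72\right) \left(2 \left(-16\right) - 27\right) = \left(\left(\frac{8}{5} + 12 \cdot \frac{1}{23}\right) - 72\right) \left(-32 - 27\right) = \left(\left(\frac{8}{5} + \frac{12}{23}\right) - 72\right) \left(-59\right) = \left(\frac{244}{115} - 72\right) \left(-59\right) = \left(- \frac{8036}{115}\right) \left(-59\right) = \frac{474124}{115}$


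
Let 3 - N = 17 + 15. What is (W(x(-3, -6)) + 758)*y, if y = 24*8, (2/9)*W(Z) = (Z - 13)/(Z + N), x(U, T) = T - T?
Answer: 4231776/29 ≈ 1.4592e+5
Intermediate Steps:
N = -29 (N = 3 - (17 + 15) = 3 - 1*32 = 3 - 32 = -29)
x(U, T) = 0
W(Z) = 9*(-13 + Z)/(2*(-29 + Z)) (W(Z) = 9*((Z - 13)/(Z - 29))/2 = 9*((-13 + Z)/(-29 + Z))/2 = 9*(-13 + Z)/(2*(-29 + Z)))
y = 192
(W(x(-3, -6)) + 758)*y = (9*(-13 + 0)/(2*(-29 + 0)) + 758)*192 = ((9/2)*(-13)/(-29) + 758)*192 = ((9/2)*(-1/29)*(-13) + 758)*192 = (117/58 + 758)*192 = (44081/58)*192 = 4231776/29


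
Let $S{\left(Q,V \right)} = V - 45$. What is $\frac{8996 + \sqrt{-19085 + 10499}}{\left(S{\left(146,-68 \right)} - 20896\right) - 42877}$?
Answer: $- \frac{4498}{31943} - \frac{9 i \sqrt{106}}{63886} \approx -0.14081 - 0.0014504 i$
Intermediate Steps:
$S{\left(Q,V \right)} = -45 + V$ ($S{\left(Q,V \right)} = V - 45 = -45 + V$)
$\frac{8996 + \sqrt{-19085 + 10499}}{\left(S{\left(146,-68 \right)} - 20896\right) - 42877} = \frac{8996 + \sqrt{-19085 + 10499}}{\left(\left(-45 - 68\right) - 20896\right) - 42877} = \frac{8996 + \sqrt{-8586}}{\left(-113 - 20896\right) - 42877} = \frac{8996 + 9 i \sqrt{106}}{-21009 - 42877} = \frac{8996 + 9 i \sqrt{106}}{-63886} = \left(8996 + 9 i \sqrt{106}\right) \left(- \frac{1}{63886}\right) = - \frac{4498}{31943} - \frac{9 i \sqrt{106}}{63886}$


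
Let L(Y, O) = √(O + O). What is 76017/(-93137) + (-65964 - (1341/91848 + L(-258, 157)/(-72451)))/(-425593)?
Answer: -114628983569967/173367277951208 - √314/30834638443 ≈ -0.66119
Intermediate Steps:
L(Y, O) = √2*√O (L(Y, O) = √(2*O) = √2*√O)
76017/(-93137) + (-65964 - (1341/91848 + L(-258, 157)/(-72451)))/(-425593) = 76017/(-93137) + (-65964 - (1341/91848 + (√2*√157)/(-72451)))/(-425593) = 76017*(-1/93137) + (-65964 - (1341*(1/91848) + √314*(-1/72451)))*(-1/425593) = -76017/93137 + (-65964 - (447/30616 - √314/72451))*(-1/425593) = -76017/93137 + (-65964 + (-447/30616 + √314/72451))*(-1/425593) = -76017/93137 + (-2019554271/30616 + √314/72451)*(-1/425593) = -76017/93137 + (288507753/1861422184 - √314/30834638443) = -114628983569967/173367277951208 - √314/30834638443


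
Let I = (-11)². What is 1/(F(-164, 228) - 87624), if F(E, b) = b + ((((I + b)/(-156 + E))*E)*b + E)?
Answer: -20/935587 ≈ -2.1377e-5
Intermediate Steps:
I = 121
F(E, b) = E + b + E*b*(121 + b)/(-156 + E) (F(E, b) = b + ((((121 + b)/(-156 + E))*E)*b + E) = b + ((E*(121 + b)/(-156 + E))*b + E) = b + (E*b*(121 + b)/(-156 + E) + E) = b + (E + E*b*(121 + b)/(-156 + E)) = E + b + E*b*(121 + b)/(-156 + E))
1/(F(-164, 228) - 87624) = 1/(((-164)² - 156*(-164) - 156*228 - 164*228² + 122*(-164)*228)/(-156 - 164) - 87624) = 1/((26896 + 25584 - 35568 - 164*51984 - 4561824)/(-320) - 87624) = 1/(-(26896 + 25584 - 35568 - 8525376 - 4561824)/320 - 87624) = 1/(-1/320*(-13070288) - 87624) = 1/(816893/20 - 87624) = 1/(-935587/20) = -20/935587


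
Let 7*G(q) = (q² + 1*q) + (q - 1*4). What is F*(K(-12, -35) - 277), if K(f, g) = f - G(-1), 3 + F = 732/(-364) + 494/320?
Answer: 50937347/50960 ≈ 999.56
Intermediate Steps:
F = -50483/14560 (F = -3 + (732/(-364) + 494/320) = -3 + (732*(-1/364) + 494*(1/320)) = -3 + (-183/91 + 247/160) = -3 - 6803/14560 = -50483/14560 ≈ -3.4672)
G(q) = -4/7 + q²/7 + 2*q/7 (G(q) = ((q² + 1*q) + (q - 1*4))/7 = ((q² + q) + (q - 4))/7 = ((q + q²) + (-4 + q))/7 = (-4 + q² + 2*q)/7 = -4/7 + q²/7 + 2*q/7)
K(f, g) = 5/7 + f (K(f, g) = f - (-4/7 + (⅐)*(-1)² + (2/7)*(-1)) = f - (-4/7 + (⅐)*1 - 2/7) = f - (-4/7 + ⅐ - 2/7) = f - 1*(-5/7) = f + 5/7 = 5/7 + f)
F*(K(-12, -35) - 277) = -50483*((5/7 - 12) - 277)/14560 = -50483*(-79/7 - 277)/14560 = -50483/14560*(-2018/7) = 50937347/50960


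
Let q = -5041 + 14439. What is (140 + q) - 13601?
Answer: -4063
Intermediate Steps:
q = 9398
(140 + q) - 13601 = (140 + 9398) - 13601 = 9538 - 13601 = -4063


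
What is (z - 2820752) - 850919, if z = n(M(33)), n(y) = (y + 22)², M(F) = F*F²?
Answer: 1289378010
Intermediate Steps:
M(F) = F³
n(y) = (22 + y)²
z = 1293049681 (z = (22 + 33³)² = (22 + 35937)² = 35959² = 1293049681)
(z - 2820752) - 850919 = (1293049681 - 2820752) - 850919 = 1290228929 - 850919 = 1289378010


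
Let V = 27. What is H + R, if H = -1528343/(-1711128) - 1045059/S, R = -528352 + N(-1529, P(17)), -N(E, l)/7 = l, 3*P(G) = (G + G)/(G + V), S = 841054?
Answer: -1394032626503784447/2638443589672 ≈ -5.2835e+5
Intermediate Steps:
P(G) = 2*G/(3*(27 + G)) (P(G) = ((G + G)/(G + 27))/3 = ((2*G)/(27 + G))/3 = (2*G/(27 + G))/3 = 2*G/(3*(27 + G)))
N(E, l) = -7*l
R = -34871351/66 (R = -528352 - 14*17/(3*(27 + 17)) = -528352 - 14*17/(3*44) = -528352 - 7*17/66 = -528352 - 119/66 = -34871351/66 ≈ -5.2835e+5)
H = -251405361515/719575524456 (H = -1528343/(-1711128) - 1045059/841054 = -1528343*(-1/1711128) - 1045059*1/841054 = 1528343/1711128 - 1045059/841054 = -251405361515/719575524456 ≈ -0.34938)
H + R = -251405361515/719575524456 - 34871351/66 = -1394032626503784447/2638443589672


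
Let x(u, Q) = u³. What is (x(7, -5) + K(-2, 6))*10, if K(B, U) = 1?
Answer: 3440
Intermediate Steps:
(x(7, -5) + K(-2, 6))*10 = (7³ + 1)*10 = (343 + 1)*10 = 344*10 = 3440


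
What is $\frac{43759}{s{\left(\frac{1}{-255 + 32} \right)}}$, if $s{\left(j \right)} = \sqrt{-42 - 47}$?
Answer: $- \frac{43759 i \sqrt{89}}{89} \approx - 4638.4 i$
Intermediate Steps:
$s{\left(j \right)} = i \sqrt{89}$ ($s{\left(j \right)} = \sqrt{-89} = i \sqrt{89}$)
$\frac{43759}{s{\left(\frac{1}{-255 + 32} \right)}} = \frac{43759}{i \sqrt{89}} = 43759 \left(- \frac{i \sqrt{89}}{89}\right) = - \frac{43759 i \sqrt{89}}{89}$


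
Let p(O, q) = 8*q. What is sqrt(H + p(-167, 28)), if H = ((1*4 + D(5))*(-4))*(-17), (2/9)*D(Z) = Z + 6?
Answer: sqrt(3862) ≈ 62.145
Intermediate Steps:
D(Z) = 27 + 9*Z/2 (D(Z) = 9*(Z + 6)/2 = 9*(6 + Z)/2 = 27 + 9*Z/2)
H = 3638 (H = ((1*4 + (27 + (9/2)*5))*(-4))*(-17) = ((4 + (27 + 45/2))*(-4))*(-17) = ((4 + 99/2)*(-4))*(-17) = ((107/2)*(-4))*(-17) = -214*(-17) = 3638)
sqrt(H + p(-167, 28)) = sqrt(3638 + 8*28) = sqrt(3638 + 224) = sqrt(3862)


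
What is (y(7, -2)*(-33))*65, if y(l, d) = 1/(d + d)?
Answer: 2145/4 ≈ 536.25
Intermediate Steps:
y(l, d) = 1/(2*d)
(y(7, -2)*(-33))*65 = (((½)/(-2))*(-33))*65 = (((½)*(-½))*(-33))*65 = -¼*(-33)*65 = (33/4)*65 = 2145/4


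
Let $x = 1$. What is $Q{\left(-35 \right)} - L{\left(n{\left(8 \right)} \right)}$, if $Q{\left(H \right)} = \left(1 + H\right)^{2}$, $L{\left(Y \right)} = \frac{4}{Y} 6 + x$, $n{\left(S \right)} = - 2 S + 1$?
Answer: $\frac{5783}{5} \approx 1156.6$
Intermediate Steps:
$n{\left(S \right)} = 1 - 2 S$
$L{\left(Y \right)} = 1 + \frac{24}{Y}$ ($L{\left(Y \right)} = \frac{4}{Y} 6 + 1 = \frac{24}{Y} + 1 = 1 + \frac{24}{Y}$)
$Q{\left(-35 \right)} - L{\left(n{\left(8 \right)} \right)} = \left(1 - 35\right)^{2} - \frac{24 + \left(1 - 16\right)}{1 - 16} = \left(-34\right)^{2} - \frac{24 + \left(1 - 16\right)}{1 - 16} = 1156 - \frac{24 - 15}{-15} = 1156 - \left(- \frac{1}{15}\right) 9 = 1156 - - \frac{3}{5} = 1156 + \frac{3}{5} = \frac{5783}{5}$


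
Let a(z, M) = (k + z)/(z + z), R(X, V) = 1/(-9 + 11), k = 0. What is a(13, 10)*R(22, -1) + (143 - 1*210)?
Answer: -267/4 ≈ -66.750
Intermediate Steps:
R(X, V) = ½ (R(X, V) = 1/2 = ½)
a(z, M) = ½ (a(z, M) = (0 + z)/(z + z) = z/((2*z)) = z*(1/(2*z)) = ½)
a(13, 10)*R(22, -1) + (143 - 1*210) = (½)*(½) + (143 - 1*210) = ¼ + (143 - 210) = ¼ - 67 = -267/4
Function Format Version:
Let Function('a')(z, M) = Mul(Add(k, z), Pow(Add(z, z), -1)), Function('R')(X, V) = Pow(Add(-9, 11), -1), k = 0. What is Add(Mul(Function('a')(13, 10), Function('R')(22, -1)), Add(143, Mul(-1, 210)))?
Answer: Rational(-267, 4) ≈ -66.750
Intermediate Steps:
Function('R')(X, V) = Rational(1, 2) (Function('R')(X, V) = Pow(2, -1) = Rational(1, 2))
Function('a')(z, M) = Rational(1, 2) (Function('a')(z, M) = Mul(Add(0, z), Pow(Add(z, z), -1)) = Mul(z, Pow(Mul(2, z), -1)) = Mul(z, Mul(Rational(1, 2), Pow(z, -1))) = Rational(1, 2))
Add(Mul(Function('a')(13, 10), Function('R')(22, -1)), Add(143, Mul(-1, 210))) = Add(Mul(Rational(1, 2), Rational(1, 2)), Add(143, Mul(-1, 210))) = Add(Rational(1, 4), Add(143, -210)) = Add(Rational(1, 4), -67) = Rational(-267, 4)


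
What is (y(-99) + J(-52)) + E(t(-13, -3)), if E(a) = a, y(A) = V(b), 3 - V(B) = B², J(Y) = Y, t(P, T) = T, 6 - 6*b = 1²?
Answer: -1897/36 ≈ -52.694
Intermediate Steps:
b = ⅚ (b = 1 - ⅙*1² = 1 - ⅙*1 = 1 - ⅙ = ⅚ ≈ 0.83333)
V(B) = 3 - B²
y(A) = 83/36 (y(A) = 3 - (⅚)² = 3 - 1*25/36 = 3 - 25/36 = 83/36)
(y(-99) + J(-52)) + E(t(-13, -3)) = (83/36 - 52) - 3 = -1789/36 - 3 = -1897/36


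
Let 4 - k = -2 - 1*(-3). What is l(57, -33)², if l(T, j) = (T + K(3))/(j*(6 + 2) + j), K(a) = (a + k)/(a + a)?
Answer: 3364/88209 ≈ 0.038137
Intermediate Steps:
k = 3 (k = 4 - (-2 - 1*(-3)) = 4 - (-2 + 3) = 4 - 1*1 = 4 - 1 = 3)
K(a) = (3 + a)/(2*a) (K(a) = (a + 3)/(a + a) = (3 + a)/((2*a)) = (3 + a)*(1/(2*a)) = (3 + a)/(2*a))
l(T, j) = (1 + T)/(9*j) (l(T, j) = (T + (½)*(3 + 3)/3)/(j*(6 + 2) + j) = (T + (½)*(⅓)*6)/(j*8 + j) = (T + 1)/(8*j + j) = (1 + T)/((9*j)) = (1 + T)*(1/(9*j)) = (1 + T)/(9*j))
l(57, -33)² = ((⅑)*(1 + 57)/(-33))² = ((⅑)*(-1/33)*58)² = (-58/297)² = 3364/88209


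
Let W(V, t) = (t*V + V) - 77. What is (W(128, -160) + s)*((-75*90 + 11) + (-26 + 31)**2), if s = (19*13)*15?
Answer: 112284936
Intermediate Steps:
W(V, t) = -77 + V + V*t (W(V, t) = (V*t + V) - 77 = (V + V*t) - 77 = -77 + V + V*t)
s = 3705 (s = 247*15 = 3705)
(W(128, -160) + s)*((-75*90 + 11) + (-26 + 31)**2) = ((-77 + 128 + 128*(-160)) + 3705)*((-75*90 + 11) + (-26 + 31)**2) = ((-77 + 128 - 20480) + 3705)*((-6750 + 11) + 5**2) = (-20429 + 3705)*(-6739 + 25) = -16724*(-6714) = 112284936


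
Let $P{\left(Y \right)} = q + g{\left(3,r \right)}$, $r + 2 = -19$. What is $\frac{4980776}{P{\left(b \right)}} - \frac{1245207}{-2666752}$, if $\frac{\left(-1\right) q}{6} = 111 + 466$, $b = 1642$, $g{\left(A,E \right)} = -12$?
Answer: $- \frac{6639084255217}{4632148224} \approx -1433.3$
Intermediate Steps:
$r = -21$ ($r = -2 - 19 = -21$)
$q = -3462$ ($q = - 6 \left(111 + 466\right) = \left(-6\right) 577 = -3462$)
$P{\left(Y \right)} = -3474$ ($P{\left(Y \right)} = -3462 - 12 = -3474$)
$\frac{4980776}{P{\left(b \right)}} - \frac{1245207}{-2666752} = \frac{4980776}{-3474} - \frac{1245207}{-2666752} = 4980776 \left(- \frac{1}{3474}\right) - - \frac{1245207}{2666752} = - \frac{2490388}{1737} + \frac{1245207}{2666752} = - \frac{6639084255217}{4632148224}$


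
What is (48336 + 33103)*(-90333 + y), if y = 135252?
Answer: 3658158441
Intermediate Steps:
(48336 + 33103)*(-90333 + y) = (48336 + 33103)*(-90333 + 135252) = 81439*44919 = 3658158441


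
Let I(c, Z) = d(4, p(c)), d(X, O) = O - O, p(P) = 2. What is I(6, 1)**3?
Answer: 0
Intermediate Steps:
d(X, O) = 0
I(c, Z) = 0
I(6, 1)**3 = 0**3 = 0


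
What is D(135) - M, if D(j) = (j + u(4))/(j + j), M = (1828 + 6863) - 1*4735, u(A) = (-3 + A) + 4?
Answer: -106798/27 ≈ -3955.5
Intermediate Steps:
u(A) = 1 + A
M = 3956 (M = 8691 - 4735 = 3956)
D(j) = (5 + j)/(2*j) (D(j) = (j + (1 + 4))/(j + j) = (j + 5)/((2*j)) = (5 + j)*(1/(2*j)) = (5 + j)/(2*j))
D(135) - M = (½)*(5 + 135)/135 - 1*3956 = (½)*(1/135)*140 - 3956 = 14/27 - 3956 = -106798/27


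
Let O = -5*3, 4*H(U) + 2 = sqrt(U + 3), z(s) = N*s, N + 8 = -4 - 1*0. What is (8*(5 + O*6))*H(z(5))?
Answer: 340 - 170*I*sqrt(57) ≈ 340.0 - 1283.5*I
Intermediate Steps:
N = -12 (N = -8 + (-4 - 1*0) = -8 + (-4 + 0) = -8 - 4 = -12)
z(s) = -12*s
H(U) = -1/2 + sqrt(3 + U)/4 (H(U) = -1/2 + sqrt(U + 3)/4 = -1/2 + sqrt(3 + U)/4)
O = -15
(8*(5 + O*6))*H(z(5)) = (8*(5 - 15*6))*(-1/2 + sqrt(3 - 12*5)/4) = (8*(5 - 90))*(-1/2 + sqrt(3 - 60)/4) = (8*(-85))*(-1/2 + sqrt(-57)/4) = -680*(-1/2 + (I*sqrt(57))/4) = -680*(-1/2 + I*sqrt(57)/4) = 340 - 170*I*sqrt(57)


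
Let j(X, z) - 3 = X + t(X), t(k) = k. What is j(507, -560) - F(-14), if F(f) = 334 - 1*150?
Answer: 833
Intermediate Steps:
F(f) = 184 (F(f) = 334 - 150 = 184)
j(X, z) = 3 + 2*X (j(X, z) = 3 + (X + X) = 3 + 2*X)
j(507, -560) - F(-14) = (3 + 2*507) - 1*184 = (3 + 1014) - 184 = 1017 - 184 = 833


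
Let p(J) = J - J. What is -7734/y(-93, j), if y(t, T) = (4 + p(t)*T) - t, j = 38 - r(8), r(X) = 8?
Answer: -7734/97 ≈ -79.732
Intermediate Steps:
p(J) = 0
j = 30 (j = 38 - 1*8 = 38 - 8 = 30)
y(t, T) = 4 - t (y(t, T) = (4 + 0*T) - t = (4 + 0) - t = 4 - t)
-7734/y(-93, j) = -7734/(4 - 1*(-93)) = -7734/(4 + 93) = -7734/97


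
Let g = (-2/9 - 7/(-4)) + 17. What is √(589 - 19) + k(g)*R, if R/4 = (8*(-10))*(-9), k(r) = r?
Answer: 53360 + √570 ≈ 53384.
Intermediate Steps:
g = 667/36 (g = (-2*⅑ - 7*(-¼)) + 17 = (-2/9 + 7/4) + 17 = 55/36 + 17 = 667/36 ≈ 18.528)
R = 2880 (R = 4*((8*(-10))*(-9)) = 4*(-80*(-9)) = 4*720 = 2880)
√(589 - 19) + k(g)*R = √(589 - 19) + (667/36)*2880 = √570 + 53360 = 53360 + √570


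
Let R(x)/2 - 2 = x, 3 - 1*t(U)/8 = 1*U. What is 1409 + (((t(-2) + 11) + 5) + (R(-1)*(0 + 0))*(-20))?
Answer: 1465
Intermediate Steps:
t(U) = 24 - 8*U
R(x) = 4 + 2*x
1409 + (((t(-2) + 11) + 5) + (R(-1)*(0 + 0))*(-20)) = 1409 + ((((24 - 8*(-2)) + 11) + 5) + ((4 + 2*(-1))*(0 + 0))*(-20)) = 1409 + ((((24 + 16) + 11) + 5) + ((4 - 2)*0)*(-20)) = 1409 + (((40 + 11) + 5) + (2*0)*(-20)) = 1409 + ((51 + 5) + 0*(-20)) = 1409 + (56 + 0) = 1409 + 56 = 1465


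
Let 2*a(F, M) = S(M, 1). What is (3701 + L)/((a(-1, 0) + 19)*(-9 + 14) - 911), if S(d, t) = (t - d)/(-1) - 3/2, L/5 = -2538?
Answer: 35956/3289 ≈ 10.932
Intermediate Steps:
L = -12690 (L = 5*(-2538) = -12690)
S(d, t) = -3/2 + d - t (S(d, t) = (t - d)*(-1) - 3*1/2 = (d - t) - 3/2 = -3/2 + d - t)
a(F, M) = -5/4 + M/2 (a(F, M) = (-3/2 + M - 1*1)/2 = (-3/2 + M - 1)/2 = (-5/2 + M)/2 = -5/4 + M/2)
(3701 + L)/((a(-1, 0) + 19)*(-9 + 14) - 911) = (3701 - 12690)/(((-5/4 + (1/2)*0) + 19)*(-9 + 14) - 911) = -8989/(((-5/4 + 0) + 19)*5 - 911) = -8989/((-5/4 + 19)*5 - 911) = -8989/((71/4)*5 - 911) = -8989/(355/4 - 911) = -8989/(-3289/4) = -8989*(-4/3289) = 35956/3289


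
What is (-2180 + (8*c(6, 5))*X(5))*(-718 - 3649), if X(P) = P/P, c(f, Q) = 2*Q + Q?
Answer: 8996020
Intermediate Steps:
c(f, Q) = 3*Q
X(P) = 1
(-2180 + (8*c(6, 5))*X(5))*(-718 - 3649) = (-2180 + (8*(3*5))*1)*(-718 - 3649) = (-2180 + (8*15)*1)*(-4367) = (-2180 + 120*1)*(-4367) = (-2180 + 120)*(-4367) = -2060*(-4367) = 8996020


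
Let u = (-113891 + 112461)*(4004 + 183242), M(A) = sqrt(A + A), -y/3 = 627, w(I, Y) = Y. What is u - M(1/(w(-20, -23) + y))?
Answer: -267761780 - I*sqrt(238)/476 ≈ -2.6776e+8 - 0.03241*I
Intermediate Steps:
y = -1881 (y = -3*627 = -1881)
M(A) = sqrt(2)*sqrt(A) (M(A) = sqrt(2*A) = sqrt(2)*sqrt(A))
u = -267761780 (u = -1430*187246 = -267761780)
u - M(1/(w(-20, -23) + y)) = -267761780 - sqrt(2)*sqrt(1/(-23 - 1881)) = -267761780 - sqrt(2)*sqrt(1/(-1904)) = -267761780 - sqrt(2)*sqrt(-1/1904) = -267761780 - sqrt(2)*I*sqrt(119)/476 = -267761780 - I*sqrt(238)/476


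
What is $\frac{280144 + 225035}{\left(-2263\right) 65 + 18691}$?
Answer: $- \frac{505179}{128404} \approx -3.9343$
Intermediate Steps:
$\frac{280144 + 225035}{\left(-2263\right) 65 + 18691} = \frac{505179}{-147095 + 18691} = \frac{505179}{-128404} = 505179 \left(- \frac{1}{128404}\right) = - \frac{505179}{128404}$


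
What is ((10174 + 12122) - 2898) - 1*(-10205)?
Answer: 29603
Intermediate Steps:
((10174 + 12122) - 2898) - 1*(-10205) = (22296 - 2898) + 10205 = 19398 + 10205 = 29603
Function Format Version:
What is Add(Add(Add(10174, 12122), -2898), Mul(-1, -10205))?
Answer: 29603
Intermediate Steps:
Add(Add(Add(10174, 12122), -2898), Mul(-1, -10205)) = Add(Add(22296, -2898), 10205) = Add(19398, 10205) = 29603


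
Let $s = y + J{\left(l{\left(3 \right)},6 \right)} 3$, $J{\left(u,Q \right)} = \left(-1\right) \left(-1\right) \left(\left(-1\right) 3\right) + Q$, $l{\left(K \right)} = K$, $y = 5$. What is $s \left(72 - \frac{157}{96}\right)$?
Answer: $\frac{47285}{48} \approx 985.1$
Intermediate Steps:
$J{\left(u,Q \right)} = -3 + Q$ ($J{\left(u,Q \right)} = 1 \left(-3\right) + Q = -3 + Q$)
$s = 14$ ($s = 5 + \left(-3 + 6\right) 3 = 5 + 3 \cdot 3 = 5 + 9 = 14$)
$s \left(72 - \frac{157}{96}\right) = 14 \left(72 - \frac{157}{96}\right) = 14 \cdot \frac{6755}{96} = \frac{47285}{48}$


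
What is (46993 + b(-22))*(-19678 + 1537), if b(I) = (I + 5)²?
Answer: -857742762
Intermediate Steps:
b(I) = (5 + I)²
(46993 + b(-22))*(-19678 + 1537) = (46993 + (5 - 22)²)*(-19678 + 1537) = (46993 + (-17)²)*(-18141) = (46993 + 289)*(-18141) = 47282*(-18141) = -857742762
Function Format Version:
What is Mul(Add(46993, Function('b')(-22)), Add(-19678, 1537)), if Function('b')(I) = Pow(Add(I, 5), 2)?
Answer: -857742762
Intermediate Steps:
Function('b')(I) = Pow(Add(5, I), 2)
Mul(Add(46993, Function('b')(-22)), Add(-19678, 1537)) = Mul(Add(46993, Pow(Add(5, -22), 2)), Add(-19678, 1537)) = Mul(Add(46993, Pow(-17, 2)), -18141) = Mul(Add(46993, 289), -18141) = Mul(47282, -18141) = -857742762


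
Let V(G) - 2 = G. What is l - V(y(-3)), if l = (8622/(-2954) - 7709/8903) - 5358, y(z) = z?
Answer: -70492875993/13149731 ≈ -5360.8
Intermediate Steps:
V(G) = 2 + G
l = -70506025724/13149731 (l = (8622*(-1/2954) - 7709*1/8903) - 5358 = (-4311/1477 - 7709/8903) - 5358 = -49767026/13149731 - 5358 = -70506025724/13149731 ≈ -5361.8)
l - V(y(-3)) = -70506025724/13149731 - (2 - 3) = -70506025724/13149731 - 1*(-1) = -70506025724/13149731 + 1 = -70492875993/13149731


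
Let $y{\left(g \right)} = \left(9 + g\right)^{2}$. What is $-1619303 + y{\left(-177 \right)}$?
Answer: $-1591079$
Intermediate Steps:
$-1619303 + y{\left(-177 \right)} = -1619303 + \left(9 - 177\right)^{2} = -1619303 + \left(-168\right)^{2} = -1619303 + 28224 = -1591079$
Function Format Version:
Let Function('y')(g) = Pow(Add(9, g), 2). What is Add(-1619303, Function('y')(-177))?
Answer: -1591079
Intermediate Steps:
Add(-1619303, Function('y')(-177)) = Add(-1619303, Pow(Add(9, -177), 2)) = Add(-1619303, Pow(-168, 2)) = Add(-1619303, 28224) = -1591079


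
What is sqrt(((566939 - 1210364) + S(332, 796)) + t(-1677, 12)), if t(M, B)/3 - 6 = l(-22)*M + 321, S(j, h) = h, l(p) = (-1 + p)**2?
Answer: I*sqrt(3303047) ≈ 1817.4*I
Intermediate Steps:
t(M, B) = 981 + 1587*M (t(M, B) = 18 + 3*((-1 - 22)**2*M + 321) = 18 + 3*((-23)**2*M + 321) = 18 + 3*(529*M + 321) = 18 + 3*(321 + 529*M) = 18 + (963 + 1587*M) = 981 + 1587*M)
sqrt(((566939 - 1210364) + S(332, 796)) + t(-1677, 12)) = sqrt(((566939 - 1210364) + 796) + (981 + 1587*(-1677))) = sqrt((-643425 + 796) + (981 - 2661399)) = sqrt(-642629 - 2660418) = sqrt(-3303047) = I*sqrt(3303047)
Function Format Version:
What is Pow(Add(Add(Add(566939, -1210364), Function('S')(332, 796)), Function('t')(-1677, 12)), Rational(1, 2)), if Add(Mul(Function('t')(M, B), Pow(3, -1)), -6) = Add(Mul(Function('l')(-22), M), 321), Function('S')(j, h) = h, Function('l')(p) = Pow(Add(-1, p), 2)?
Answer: Mul(I, Pow(3303047, Rational(1, 2))) ≈ Mul(1817.4, I)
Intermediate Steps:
Function('t')(M, B) = Add(981, Mul(1587, M)) (Function('t')(M, B) = Add(18, Mul(3, Add(Mul(Pow(Add(-1, -22), 2), M), 321))) = Add(18, Mul(3, Add(Mul(Pow(-23, 2), M), 321))) = Add(18, Mul(3, Add(Mul(529, M), 321))) = Add(18, Mul(3, Add(321, Mul(529, M)))) = Add(18, Add(963, Mul(1587, M))) = Add(981, Mul(1587, M)))
Pow(Add(Add(Add(566939, -1210364), Function('S')(332, 796)), Function('t')(-1677, 12)), Rational(1, 2)) = Pow(Add(Add(Add(566939, -1210364), 796), Add(981, Mul(1587, -1677))), Rational(1, 2)) = Pow(Add(Add(-643425, 796), Add(981, -2661399)), Rational(1, 2)) = Pow(Add(-642629, -2660418), Rational(1, 2)) = Pow(-3303047, Rational(1, 2)) = Mul(I, Pow(3303047, Rational(1, 2)))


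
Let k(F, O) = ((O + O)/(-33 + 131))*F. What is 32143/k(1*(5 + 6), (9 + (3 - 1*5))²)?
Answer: 32143/11 ≈ 2922.1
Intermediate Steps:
k(F, O) = F*O/49 (k(F, O) = ((2*O)/98)*F = ((2*O)*(1/98))*F = (O/49)*F = F*O/49)
32143/k(1*(5 + 6), (9 + (3 - 1*5))²) = 32143/(((1*(5 + 6))*(9 + (3 - 1*5))²/49)) = 32143/(((1*11)*(9 + (3 - 5))²/49)) = 32143/(((1/49)*11*(9 - 2)²)) = 32143/(((1/49)*11*7²)) = 32143/(((1/49)*11*49)) = 32143/11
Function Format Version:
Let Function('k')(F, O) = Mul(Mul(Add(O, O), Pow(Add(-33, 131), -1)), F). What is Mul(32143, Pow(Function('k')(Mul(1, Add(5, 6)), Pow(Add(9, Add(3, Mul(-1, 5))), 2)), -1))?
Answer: Rational(32143, 11) ≈ 2922.1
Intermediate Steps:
Function('k')(F, O) = Mul(Rational(1, 49), F, O) (Function('k')(F, O) = Mul(Mul(Mul(2, O), Pow(98, -1)), F) = Mul(Mul(Mul(2, O), Rational(1, 98)), F) = Mul(Mul(Rational(1, 49), O), F) = Mul(Rational(1, 49), F, O))
Mul(32143, Pow(Function('k')(Mul(1, Add(5, 6)), Pow(Add(9, Add(3, Mul(-1, 5))), 2)), -1)) = Mul(32143, Pow(Mul(Rational(1, 49), Mul(1, Add(5, 6)), Pow(Add(9, Add(3, Mul(-1, 5))), 2)), -1)) = Mul(32143, Pow(Mul(Rational(1, 49), Mul(1, 11), Pow(Add(9, Add(3, -5)), 2)), -1)) = Mul(32143, Pow(Mul(Rational(1, 49), 11, Pow(Add(9, -2), 2)), -1)) = Mul(32143, Pow(Mul(Rational(1, 49), 11, Pow(7, 2)), -1)) = Mul(32143, Pow(Mul(Rational(1, 49), 11, 49), -1)) = Mul(32143, Pow(11, -1)) = Mul(32143, Rational(1, 11)) = Rational(32143, 11)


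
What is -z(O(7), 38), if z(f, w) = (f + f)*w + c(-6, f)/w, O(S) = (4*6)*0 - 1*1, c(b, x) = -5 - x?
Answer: 1446/19 ≈ 76.105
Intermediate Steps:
O(S) = -1 (O(S) = 24*0 - 1 = 0 - 1 = -1)
z(f, w) = (-5 - f)/w + 2*f*w (z(f, w) = (f + f)*w + (-5 - f)/w = (2*f)*w + (-5 - f)/w = 2*f*w + (-5 - f)/w = (-5 - f)/w + 2*f*w)
-z(O(7), 38) = -(-5 - 1*(-1) + 2*(-1)*38²)/38 = -(-5 + 1 + 2*(-1)*1444)/38 = -(-5 + 1 - 2888)/38 = -(-2892)/38 = -1*(-1446/19) = 1446/19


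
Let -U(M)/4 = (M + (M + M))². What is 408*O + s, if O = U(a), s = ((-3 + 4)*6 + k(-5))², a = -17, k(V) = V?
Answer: -4244831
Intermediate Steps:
s = 1 (s = ((-3 + 4)*6 - 5)² = (1*6 - 5)² = (6 - 5)² = 1² = 1)
U(M) = -36*M² (U(M) = -4*(M + (M + M))² = -4*(M + 2*M)² = -4*9*M² = -36*M²)
O = -10404 (O = -36*(-17)² = -36*289 = -10404)
408*O + s = 408*(-10404) + 1 = -4244832 + 1 = -4244831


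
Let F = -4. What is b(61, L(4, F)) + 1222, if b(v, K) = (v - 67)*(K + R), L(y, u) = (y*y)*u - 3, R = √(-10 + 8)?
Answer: 1624 - 6*I*√2 ≈ 1624.0 - 8.4853*I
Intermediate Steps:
R = I*√2 (R = √(-2) = I*√2 ≈ 1.4142*I)
L(y, u) = -3 + u*y² (L(y, u) = y²*u - 3 = u*y² - 3 = -3 + u*y²)
b(v, K) = (-67 + v)*(K + I*√2) (b(v, K) = (v - 67)*(K + I*√2) = (-67 + v)*(K + I*√2))
b(61, L(4, F)) + 1222 = (-67*(-3 - 4*4²) + (-3 - 4*4²)*61 - 67*I*√2 + I*61*√2) + 1222 = (-67*(-3 - 4*16) + (-3 - 4*16)*61 - 67*I*√2 + 61*I*√2) + 1222 = (-67*(-3 - 64) + (-3 - 64)*61 - 67*I*√2 + 61*I*√2) + 1222 = (-67*(-67) - 67*61 - 67*I*√2 + 61*I*√2) + 1222 = (4489 - 4087 - 67*I*√2 + 61*I*√2) + 1222 = (402 - 6*I*√2) + 1222 = 1624 - 6*I*√2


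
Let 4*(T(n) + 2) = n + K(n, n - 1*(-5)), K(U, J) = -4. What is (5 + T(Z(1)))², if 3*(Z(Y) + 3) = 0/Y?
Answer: 25/16 ≈ 1.5625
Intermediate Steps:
Z(Y) = -3 (Z(Y) = -3 + (0/Y)/3 = -3 + (⅓)*0 = -3 + 0 = -3)
T(n) = -3 + n/4 (T(n) = -2 + (n - 4)/4 = -2 + (-4 + n)/4 = -2 + (-1 + n/4) = -3 + n/4)
(5 + T(Z(1)))² = (5 + (-3 + (¼)*(-3)))² = (5 + (-3 - ¾))² = (5 - 15/4)² = (5/4)² = 25/16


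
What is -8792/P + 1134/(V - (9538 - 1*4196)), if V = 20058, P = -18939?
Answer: 75429949/139353162 ≈ 0.54129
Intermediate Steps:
-8792/P + 1134/(V - (9538 - 1*4196)) = -8792/(-18939) + 1134/(20058 - (9538 - 1*4196)) = -8792*(-1/18939) + 1134/(20058 - (9538 - 4196)) = 8792/18939 + 1134/(20058 - 1*5342) = 8792/18939 + 1134/(20058 - 5342) = 8792/18939 + 1134/14716 = 8792/18939 + 1134*(1/14716) = 8792/18939 + 567/7358 = 75429949/139353162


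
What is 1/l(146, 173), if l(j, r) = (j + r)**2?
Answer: 1/101761 ≈ 9.8270e-6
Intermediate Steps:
1/l(146, 173) = 1/((146 + 173)**2) = 1/(319**2) = 1/101761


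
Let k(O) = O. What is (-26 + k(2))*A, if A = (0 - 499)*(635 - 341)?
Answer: 3520944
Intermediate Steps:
A = -146706 (A = -499*294 = -146706)
(-26 + k(2))*A = (-26 + 2)*(-146706) = -24*(-146706) = 3520944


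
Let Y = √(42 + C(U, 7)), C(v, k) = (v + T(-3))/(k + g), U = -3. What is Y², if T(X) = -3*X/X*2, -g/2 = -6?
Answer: 789/19 ≈ 41.526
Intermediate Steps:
g = 12 (g = -2*(-6) = 12)
T(X) = -6 (T(X) = -3*1*2 = -3*2 = -6)
C(v, k) = (-6 + v)/(12 + k) (C(v, k) = (v - 6)/(k + 12) = (-6 + v)/(12 + k))
Y = √14991/19 (Y = √(42 + (-6 - 3)/(12 + 7)) = √(42 - 9/19) = √(789/19) = √14991/19 ≈ 6.4441)
Y² = (√14991/19)² = 789/19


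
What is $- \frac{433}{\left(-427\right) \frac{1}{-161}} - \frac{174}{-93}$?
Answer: $- \frac{305191}{1891} \approx -161.39$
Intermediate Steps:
$- \frac{433}{\left(-427\right) \frac{1}{-161}} - \frac{174}{-93} = - \frac{433}{\left(-427\right) \left(- \frac{1}{161}\right)} - - \frac{58}{31} = - \frac{433}{\frac{61}{23}} + \frac{58}{31} = \left(-433\right) \frac{23}{61} + \frac{58}{31} = - \frac{9959}{61} + \frac{58}{31} = - \frac{305191}{1891}$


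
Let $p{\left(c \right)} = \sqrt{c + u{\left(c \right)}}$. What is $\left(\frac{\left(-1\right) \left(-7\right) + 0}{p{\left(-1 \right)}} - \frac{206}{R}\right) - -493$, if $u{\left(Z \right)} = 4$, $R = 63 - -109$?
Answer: $\frac{42295}{86} + \frac{7 \sqrt{3}}{3} \approx 495.84$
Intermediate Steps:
$R = 172$ ($R = 63 + 109 = 172$)
$p{\left(c \right)} = \sqrt{4 + c}$ ($p{\left(c \right)} = \sqrt{c + 4} = \sqrt{4 + c}$)
$\left(\frac{\left(-1\right) \left(-7\right) + 0}{p{\left(-1 \right)}} - \frac{206}{R}\right) - -493 = \left(\frac{\left(-1\right) \left(-7\right) + 0}{\sqrt{4 - 1}} - \frac{206}{172}\right) - -493 = \left(\frac{7 + 0}{\sqrt{3}} - \frac{103}{86}\right) + 493 = \left(7 \frac{\sqrt{3}}{3} - \frac{103}{86}\right) + 493 = \left(\frac{7 \sqrt{3}}{3} - \frac{103}{86}\right) + 493 = \left(- \frac{103}{86} + \frac{7 \sqrt{3}}{3}\right) + 493 = \frac{42295}{86} + \frac{7 \sqrt{3}}{3}$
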